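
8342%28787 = 8342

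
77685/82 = 947 + 31/82  =  947.38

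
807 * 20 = 16140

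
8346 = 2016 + 6330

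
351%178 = 173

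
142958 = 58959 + 83999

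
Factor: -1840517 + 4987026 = 3146509 = 47^1*66947^1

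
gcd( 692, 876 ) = 4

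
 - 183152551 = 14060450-197213001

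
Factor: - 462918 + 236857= - 226061=- 11^1*20551^1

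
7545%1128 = 777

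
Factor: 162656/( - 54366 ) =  - 2^4*3^( - 1 )*23^1*41^(-1) = - 368/123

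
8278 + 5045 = 13323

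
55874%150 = 74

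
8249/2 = 4124+1/2 = 4124.50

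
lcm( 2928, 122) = 2928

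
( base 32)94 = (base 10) 292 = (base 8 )444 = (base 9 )354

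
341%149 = 43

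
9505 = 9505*1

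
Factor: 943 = 23^1*41^1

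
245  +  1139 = 1384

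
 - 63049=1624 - 64673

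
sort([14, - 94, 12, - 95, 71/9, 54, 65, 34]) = [ - 95, - 94,  71/9, 12, 14, 34, 54, 65]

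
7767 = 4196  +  3571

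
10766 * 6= 64596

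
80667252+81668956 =162336208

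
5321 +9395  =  14716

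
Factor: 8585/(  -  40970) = -2^ (  -  1 )* 101^1*241^(  -  1)  =  - 101/482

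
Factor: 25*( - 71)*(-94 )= 166850 = 2^1*5^2 * 47^1*71^1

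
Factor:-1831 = -1831^1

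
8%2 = 0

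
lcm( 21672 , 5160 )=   108360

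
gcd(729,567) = 81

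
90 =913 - 823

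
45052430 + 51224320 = 96276750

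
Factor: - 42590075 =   -  5^2*11^1*154873^1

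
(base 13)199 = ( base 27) ap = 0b100100111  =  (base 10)295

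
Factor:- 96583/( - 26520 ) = 2^( - 3 )*3^(-1)*5^( - 1 )*13^( - 1 )*17^( - 1 )*59^1*1637^1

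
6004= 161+5843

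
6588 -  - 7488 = 14076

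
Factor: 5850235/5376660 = 2^( - 2 ) * 3^( - 1)*317^1*3691^1*89611^(-1) = 1170047/1075332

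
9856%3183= 307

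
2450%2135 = 315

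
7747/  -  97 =-7747/97= - 79.87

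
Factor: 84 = 2^2*3^1*7^1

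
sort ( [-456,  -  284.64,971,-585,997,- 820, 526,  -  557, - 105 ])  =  [-820,  -  585, - 557, - 456, - 284.64, - 105, 526,971,997]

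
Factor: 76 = 2^2  *  19^1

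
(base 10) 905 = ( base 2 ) 1110001001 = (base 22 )1J3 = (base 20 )255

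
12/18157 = 12/18157 = 0.00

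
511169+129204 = 640373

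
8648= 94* 92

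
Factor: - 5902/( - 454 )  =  13   =  13^1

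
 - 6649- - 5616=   -  1033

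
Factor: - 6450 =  - 2^1*3^1*5^2*43^1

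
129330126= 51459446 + 77870680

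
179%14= 11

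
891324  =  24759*36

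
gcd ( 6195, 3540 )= 885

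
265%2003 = 265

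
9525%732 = 9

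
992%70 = 12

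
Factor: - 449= -449^1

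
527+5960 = 6487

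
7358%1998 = 1364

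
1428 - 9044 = -7616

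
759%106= 17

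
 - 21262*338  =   - 7186556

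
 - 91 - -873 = 782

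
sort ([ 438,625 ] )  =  [ 438,  625] 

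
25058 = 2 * 12529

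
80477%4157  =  1494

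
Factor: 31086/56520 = 11/20 = 2^(-2 )*5^( - 1 )*11^1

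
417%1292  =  417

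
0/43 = 0 = 0.00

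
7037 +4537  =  11574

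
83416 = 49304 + 34112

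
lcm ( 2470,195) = 7410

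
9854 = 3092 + 6762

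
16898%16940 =16898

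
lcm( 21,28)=84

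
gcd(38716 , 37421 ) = 1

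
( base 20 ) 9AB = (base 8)7343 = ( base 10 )3811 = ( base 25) 62B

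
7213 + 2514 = 9727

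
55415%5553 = 5438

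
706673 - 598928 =107745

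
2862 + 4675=7537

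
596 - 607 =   -  11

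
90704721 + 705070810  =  795775531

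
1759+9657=11416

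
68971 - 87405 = -18434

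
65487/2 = 65487/2  =  32743.50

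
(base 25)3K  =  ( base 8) 137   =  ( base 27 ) 3E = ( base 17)5a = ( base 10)95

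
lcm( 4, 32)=32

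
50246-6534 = 43712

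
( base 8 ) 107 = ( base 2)1000111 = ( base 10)71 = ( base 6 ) 155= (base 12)5b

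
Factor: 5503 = 5503^1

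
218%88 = 42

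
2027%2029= 2027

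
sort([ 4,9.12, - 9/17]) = [ - 9/17,4,9.12 ]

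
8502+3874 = 12376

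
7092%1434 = 1356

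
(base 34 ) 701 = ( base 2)1111110011101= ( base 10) 8093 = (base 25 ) CNI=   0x1f9d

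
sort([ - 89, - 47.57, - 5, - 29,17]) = [ - 89,-47.57, - 29, -5 , 17]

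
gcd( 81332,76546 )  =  2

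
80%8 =0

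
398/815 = 398/815 = 0.49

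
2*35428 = 70856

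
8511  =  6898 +1613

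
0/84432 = 0 = 0.00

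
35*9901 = 346535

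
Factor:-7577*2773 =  - 21011021 = - 47^1*59^1*7577^1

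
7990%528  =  70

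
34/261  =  34/261 = 0.13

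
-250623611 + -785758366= - 1036381977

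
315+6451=6766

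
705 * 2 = 1410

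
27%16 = 11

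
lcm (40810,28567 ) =285670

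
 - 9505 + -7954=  - 17459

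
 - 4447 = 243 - 4690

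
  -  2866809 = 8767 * (  -  327) 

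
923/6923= 923/6923 = 0.13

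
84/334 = 42/167 = 0.25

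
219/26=8  +  11/26 = 8.42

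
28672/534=14336/267  =  53.69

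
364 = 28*13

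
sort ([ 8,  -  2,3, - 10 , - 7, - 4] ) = [ - 10, -7,-4 , - 2, 3 , 8]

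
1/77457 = 1/77457 = 0.00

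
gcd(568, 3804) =4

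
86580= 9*9620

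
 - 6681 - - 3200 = - 3481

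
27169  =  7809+19360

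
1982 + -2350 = -368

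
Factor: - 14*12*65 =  - 10920 = - 2^3*3^1*5^1*7^1*13^1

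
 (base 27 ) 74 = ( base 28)6p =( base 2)11000001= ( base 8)301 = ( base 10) 193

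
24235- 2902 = 21333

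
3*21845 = 65535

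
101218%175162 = 101218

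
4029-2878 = 1151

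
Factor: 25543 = 7^1*41^1* 89^1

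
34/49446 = 17/24723=0.00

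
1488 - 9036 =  - 7548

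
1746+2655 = 4401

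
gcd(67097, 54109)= 1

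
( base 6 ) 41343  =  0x159f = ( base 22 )B9D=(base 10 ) 5535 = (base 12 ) 3253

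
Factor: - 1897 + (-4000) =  - 5897^1 = - 5897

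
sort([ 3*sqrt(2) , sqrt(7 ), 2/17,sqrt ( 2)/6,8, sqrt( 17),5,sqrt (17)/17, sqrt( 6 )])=[2/17,sqrt (2)/6, sqrt(17)/17 , sqrt( 6 ), sqrt (7 ), sqrt( 17), 3*sqrt( 2 ), 5, 8 ]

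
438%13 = 9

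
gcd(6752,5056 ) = 32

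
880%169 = 35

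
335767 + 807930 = 1143697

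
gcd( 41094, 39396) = 6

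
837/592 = 1 + 245/592= 1.41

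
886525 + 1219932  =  2106457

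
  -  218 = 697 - 915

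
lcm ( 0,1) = 0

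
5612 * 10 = 56120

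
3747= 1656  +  2091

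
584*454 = 265136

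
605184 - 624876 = -19692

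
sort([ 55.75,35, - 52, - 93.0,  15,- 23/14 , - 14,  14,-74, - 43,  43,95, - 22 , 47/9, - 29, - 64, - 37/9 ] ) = [ - 93.0, - 74,-64,- 52, - 43, -29,-22, - 14, - 37/9,- 23/14, 47/9,14, 15, 35, 43, 55.75,  95 ]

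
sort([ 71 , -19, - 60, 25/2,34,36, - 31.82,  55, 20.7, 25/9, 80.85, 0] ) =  [ - 60,  -  31.82, - 19, 0, 25/9,25/2, 20.7, 34, 36,55,71, 80.85]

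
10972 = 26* 422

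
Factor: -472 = - 2^3 * 59^1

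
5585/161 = 5585/161 = 34.69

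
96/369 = 32/123 = 0.26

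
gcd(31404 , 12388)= 4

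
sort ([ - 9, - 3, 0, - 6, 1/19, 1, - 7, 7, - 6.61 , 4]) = [ - 9, - 7, - 6.61, - 6, - 3,0 , 1/19, 1,4,7] 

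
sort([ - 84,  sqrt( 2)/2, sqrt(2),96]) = [ - 84, sqrt ( 2) /2,  sqrt(2), 96]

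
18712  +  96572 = 115284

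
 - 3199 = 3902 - 7101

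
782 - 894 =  -112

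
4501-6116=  - 1615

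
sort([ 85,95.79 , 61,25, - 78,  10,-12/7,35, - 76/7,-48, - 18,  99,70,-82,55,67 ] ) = [ - 82,  -  78, - 48, - 18, - 76/7, - 12/7, 10,25, 35,55,61, 67, 70,85,  95.79, 99]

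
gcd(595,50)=5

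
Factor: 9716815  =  5^1*1943363^1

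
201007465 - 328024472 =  - 127017007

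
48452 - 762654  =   - 714202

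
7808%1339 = 1113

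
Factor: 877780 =2^2*5^1*43889^1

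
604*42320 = 25561280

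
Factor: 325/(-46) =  - 2^( -1)*5^2 * 13^1*23^( - 1 ) 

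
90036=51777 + 38259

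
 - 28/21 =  - 4/3 = - 1.33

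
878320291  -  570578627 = 307741664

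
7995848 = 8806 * 908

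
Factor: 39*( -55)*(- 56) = 120120 =2^3 * 3^1  *  5^1*7^1*11^1*13^1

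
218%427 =218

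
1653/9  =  183  +  2/3=183.67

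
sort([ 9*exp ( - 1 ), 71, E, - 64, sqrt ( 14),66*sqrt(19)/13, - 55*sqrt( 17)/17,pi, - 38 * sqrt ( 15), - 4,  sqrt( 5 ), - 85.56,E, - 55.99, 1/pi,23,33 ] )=[- 38*sqrt(15 ), - 85.56, - 64, - 55.99,-55*sqrt(17)/17, - 4,1/pi,sqrt( 5), E , E,pi,9*exp(-1 ),sqrt( 14), 66 * sqrt( 19)/13, 23,33,71]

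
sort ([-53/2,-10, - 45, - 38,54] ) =[ - 45, - 38, - 53/2,-10, 54]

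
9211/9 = 1023 + 4/9 = 1023.44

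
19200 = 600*32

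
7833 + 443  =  8276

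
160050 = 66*2425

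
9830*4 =39320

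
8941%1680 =541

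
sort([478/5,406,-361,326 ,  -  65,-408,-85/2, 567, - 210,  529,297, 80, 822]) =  [-408, - 361, - 210,-65,-85/2, 80, 478/5, 297, 326, 406 , 529,567, 822] 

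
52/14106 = 26/7053 = 0.00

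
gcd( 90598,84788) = 2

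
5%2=1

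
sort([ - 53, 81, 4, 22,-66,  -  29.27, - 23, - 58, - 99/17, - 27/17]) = [ - 66, - 58, - 53, - 29.27,-23, - 99/17, - 27/17, 4 , 22,81]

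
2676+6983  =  9659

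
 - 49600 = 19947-69547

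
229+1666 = 1895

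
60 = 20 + 40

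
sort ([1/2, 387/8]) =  [1/2, 387/8] 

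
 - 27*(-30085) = 812295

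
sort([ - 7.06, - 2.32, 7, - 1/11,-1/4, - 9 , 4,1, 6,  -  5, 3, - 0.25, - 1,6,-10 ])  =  [ - 10, - 9, - 7.06,  -  5, - 2.32, - 1, - 1/4, - 0.25, - 1/11, 1,3 , 4,6,6 , 7 ] 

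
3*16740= 50220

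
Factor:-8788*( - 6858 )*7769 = 2^3*3^3*13^3*17^1*127^1 * 457^1 = 468222899976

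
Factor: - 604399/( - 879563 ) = 17^( - 1)*31^ (-1 ) * 89^1*1669^( - 1 )*6791^1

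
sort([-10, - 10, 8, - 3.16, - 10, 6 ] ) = [ - 10, - 10, - 10, - 3.16, 6, 8 ] 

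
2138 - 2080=58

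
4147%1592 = 963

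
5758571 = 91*63281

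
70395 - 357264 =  - 286869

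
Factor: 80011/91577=29^1 * 31^1*89^1*  91577^(  -  1) 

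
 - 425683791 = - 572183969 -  - 146500178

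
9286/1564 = 5 + 733/782 = 5.94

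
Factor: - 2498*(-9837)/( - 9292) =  - 12286413/4646 = - 2^( - 1)*3^2*23^ ( - 1)*101^(-1)*1093^1 *1249^1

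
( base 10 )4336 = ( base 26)6AK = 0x10f0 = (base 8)10360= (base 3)12221121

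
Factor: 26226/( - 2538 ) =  - 3^( - 1)*31^1=-31/3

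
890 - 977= -87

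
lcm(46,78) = 1794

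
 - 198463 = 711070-909533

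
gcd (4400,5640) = 40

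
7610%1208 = 362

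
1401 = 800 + 601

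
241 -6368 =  - 6127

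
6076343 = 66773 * 91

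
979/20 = 48 + 19/20 = 48.95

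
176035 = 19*9265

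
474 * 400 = 189600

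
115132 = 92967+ 22165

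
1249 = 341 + 908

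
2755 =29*95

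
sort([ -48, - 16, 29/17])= [ - 48, - 16 , 29/17]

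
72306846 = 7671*9426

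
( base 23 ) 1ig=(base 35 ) RE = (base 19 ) 2C9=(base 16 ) 3bf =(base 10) 959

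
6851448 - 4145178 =2706270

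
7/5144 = 7/5144= 0.00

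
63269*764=48337516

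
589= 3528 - 2939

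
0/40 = 0  =  0.00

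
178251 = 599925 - 421674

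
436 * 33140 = 14449040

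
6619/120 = 55  +  19/120 = 55.16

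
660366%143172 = 87678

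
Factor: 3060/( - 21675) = -12/85 = -2^2*3^1*  5^(  -  1)*17^(-1)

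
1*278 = 278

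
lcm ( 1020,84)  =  7140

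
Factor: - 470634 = - 2^1*3^1*78439^1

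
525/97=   5 + 40/97=5.41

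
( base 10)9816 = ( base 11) 7414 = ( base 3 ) 111110120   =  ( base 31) A6K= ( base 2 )10011001011000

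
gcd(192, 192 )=192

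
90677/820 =110 + 477/820  =  110.58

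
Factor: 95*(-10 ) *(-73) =69350 =2^1*5^2 * 19^1*73^1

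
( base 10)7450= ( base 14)2a02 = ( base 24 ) CMA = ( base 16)1d1a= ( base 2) 1110100011010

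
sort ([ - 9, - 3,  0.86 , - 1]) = [- 9,-3,  -  1 , 0.86 ]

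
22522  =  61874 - 39352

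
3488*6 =20928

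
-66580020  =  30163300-96743320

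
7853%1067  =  384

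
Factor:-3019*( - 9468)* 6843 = 2^2*3^3*263^1*2281^1*3019^1= 195599572956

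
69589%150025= 69589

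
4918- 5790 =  - 872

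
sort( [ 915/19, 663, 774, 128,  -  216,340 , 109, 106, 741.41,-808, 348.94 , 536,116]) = [ - 808, - 216, 915/19 , 106,109, 116, 128, 340, 348.94, 536, 663,741.41 , 774]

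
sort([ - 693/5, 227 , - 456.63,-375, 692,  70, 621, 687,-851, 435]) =[-851, - 456.63, - 375, - 693/5, 70, 227, 435, 621 , 687,692]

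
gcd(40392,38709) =1683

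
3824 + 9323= 13147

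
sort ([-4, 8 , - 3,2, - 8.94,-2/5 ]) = [ - 8.94,  -  4,-3,  -  2/5,2,  8] 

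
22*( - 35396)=- 778712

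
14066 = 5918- -8148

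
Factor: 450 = 2^1*3^2 * 5^2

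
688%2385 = 688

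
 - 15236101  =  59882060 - 75118161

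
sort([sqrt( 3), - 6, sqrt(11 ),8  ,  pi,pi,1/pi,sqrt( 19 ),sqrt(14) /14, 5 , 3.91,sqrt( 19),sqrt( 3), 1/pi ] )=[ - 6,sqrt( 14)/14,1/pi,1/pi,sqrt( 3 ),sqrt( 3) , pi, pi,sqrt( 11),3.91,sqrt (19),sqrt( 19 ),5,8 ] 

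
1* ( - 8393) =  - 8393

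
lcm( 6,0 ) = 0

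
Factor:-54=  - 2^1*3^3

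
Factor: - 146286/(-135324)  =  387/358 =2^( - 1 ) *3^2*43^1*179^ ( - 1 ) 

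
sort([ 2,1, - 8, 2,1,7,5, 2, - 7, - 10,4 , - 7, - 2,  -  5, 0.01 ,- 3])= [-10, - 8,-7, - 7, - 5, - 3, -2,  0.01, 1,1, 2, 2 , 2, 4, 5,7]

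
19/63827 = 19/63827 = 0.00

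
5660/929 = 6 + 86/929  =  6.09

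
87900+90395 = 178295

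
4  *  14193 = 56772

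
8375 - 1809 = 6566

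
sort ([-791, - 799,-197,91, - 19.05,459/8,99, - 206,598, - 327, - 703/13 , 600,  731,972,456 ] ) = [ - 799, - 791, - 327, - 206, - 197, - 703/13, - 19.05,459/8,91,99, 456,598 , 600 , 731,972]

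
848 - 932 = - 84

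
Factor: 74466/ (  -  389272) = - 2^( - 2)*3^3*7^1 * 13^( - 1 )*19^ ( - 1)= - 189/988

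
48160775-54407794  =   - 6247019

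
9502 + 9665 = 19167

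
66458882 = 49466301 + 16992581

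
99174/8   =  12396 + 3/4=12396.75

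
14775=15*985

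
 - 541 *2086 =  - 1128526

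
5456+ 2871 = 8327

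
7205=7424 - 219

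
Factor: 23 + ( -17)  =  2^1 * 3^1= 6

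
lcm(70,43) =3010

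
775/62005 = 155/12401 = 0.01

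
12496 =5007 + 7489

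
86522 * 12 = 1038264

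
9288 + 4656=13944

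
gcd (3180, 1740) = 60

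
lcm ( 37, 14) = 518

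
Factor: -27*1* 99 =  - 3^5*11^1  =  -  2673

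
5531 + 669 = 6200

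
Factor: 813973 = 41^1*19853^1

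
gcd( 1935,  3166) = 1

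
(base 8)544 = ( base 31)bf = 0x164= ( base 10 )356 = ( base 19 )ie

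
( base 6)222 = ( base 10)86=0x56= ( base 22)3K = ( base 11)79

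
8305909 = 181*45889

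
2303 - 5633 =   -  3330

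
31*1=31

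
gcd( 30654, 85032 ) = 18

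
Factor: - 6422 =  - 2^1*13^2*19^1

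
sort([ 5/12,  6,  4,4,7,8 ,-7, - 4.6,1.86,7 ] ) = [ - 7  ,-4.6,5/12 , 1.86 , 4,4  ,  6,  7, 7 , 8]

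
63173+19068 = 82241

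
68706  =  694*99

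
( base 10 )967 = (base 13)595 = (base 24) 1G7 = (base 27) 18m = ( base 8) 1707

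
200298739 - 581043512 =  -  380744773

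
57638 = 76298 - 18660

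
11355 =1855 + 9500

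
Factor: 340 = 2^2*5^1 *17^1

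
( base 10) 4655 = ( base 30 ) 555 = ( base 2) 1001000101111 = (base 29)5ff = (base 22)9DD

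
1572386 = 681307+891079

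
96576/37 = 96576/37 = 2610.16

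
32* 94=3008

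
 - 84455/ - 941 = 84455/941 = 89.75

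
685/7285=137/1457 = 0.09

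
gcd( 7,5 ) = 1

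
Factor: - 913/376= -2^ ( - 3) * 11^1 * 47^( - 1)* 83^1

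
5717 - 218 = 5499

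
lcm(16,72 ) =144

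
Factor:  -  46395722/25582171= - 2^1 * 251^( - 1)* 3209^1 * 7229^1*101921^( - 1)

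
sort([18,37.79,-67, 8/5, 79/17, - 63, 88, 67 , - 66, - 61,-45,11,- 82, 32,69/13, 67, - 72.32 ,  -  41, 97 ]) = [-82, - 72.32, - 67 , - 66,-63, -61, - 45,  -  41, 8/5, 79/17, 69/13, 11,18, 32, 37.79,67, 67, 88,97 ]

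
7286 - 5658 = 1628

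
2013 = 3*671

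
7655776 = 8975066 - 1319290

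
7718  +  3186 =10904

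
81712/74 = 40856/37=1104.22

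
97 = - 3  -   - 100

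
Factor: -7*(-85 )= 5^1 * 7^1 * 17^1 = 595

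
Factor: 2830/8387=2^1*5^1*  283^1 * 8387^(-1 )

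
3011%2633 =378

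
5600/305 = 1120/61 = 18.36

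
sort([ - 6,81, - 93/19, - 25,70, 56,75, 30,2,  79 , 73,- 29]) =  [ - 29,-25, - 6, - 93/19, 2, 30,56,70 , 73,75, 79,81] 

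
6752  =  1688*4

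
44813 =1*44813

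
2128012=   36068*59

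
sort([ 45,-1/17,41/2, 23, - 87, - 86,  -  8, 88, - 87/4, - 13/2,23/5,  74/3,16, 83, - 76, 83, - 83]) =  [ - 87, - 86,  -  83, - 76, - 87/4, - 8 , - 13/2, - 1/17,23/5, 16,41/2,23, 74/3, 45,83,  83,88] 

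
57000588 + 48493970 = 105494558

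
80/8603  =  80/8603 = 0.01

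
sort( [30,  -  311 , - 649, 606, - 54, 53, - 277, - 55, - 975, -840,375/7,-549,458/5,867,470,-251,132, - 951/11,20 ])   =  [- 975, - 840, - 649, - 549  , - 311,  -  277, - 251, - 951/11, - 55 , - 54, 20,30,53,375/7,458/5, 132,470, 606, 867 ] 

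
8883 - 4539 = 4344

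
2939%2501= 438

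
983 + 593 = 1576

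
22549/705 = 31 + 694/705 = 31.98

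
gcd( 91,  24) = 1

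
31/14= 31/14 = 2.21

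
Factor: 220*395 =86900=2^2*5^2*11^1*79^1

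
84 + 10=94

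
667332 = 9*74148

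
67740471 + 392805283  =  460545754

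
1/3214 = 1/3214=0.00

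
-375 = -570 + 195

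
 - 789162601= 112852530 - 902015131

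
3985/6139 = 3985/6139 = 0.65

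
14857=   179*83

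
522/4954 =261/2477 = 0.11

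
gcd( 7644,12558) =546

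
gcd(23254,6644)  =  3322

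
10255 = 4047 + 6208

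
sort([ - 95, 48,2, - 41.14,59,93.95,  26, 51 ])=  [ - 95, - 41.14, 2,26,48,51,59, 93.95 ] 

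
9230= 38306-29076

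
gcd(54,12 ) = 6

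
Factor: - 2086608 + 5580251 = 127^1*27509^1 = 3493643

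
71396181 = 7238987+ 64157194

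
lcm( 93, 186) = 186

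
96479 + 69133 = 165612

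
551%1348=551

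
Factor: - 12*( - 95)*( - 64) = -2^8*3^1 * 5^1*19^1 = - 72960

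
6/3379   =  6/3379 = 0.00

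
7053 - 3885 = 3168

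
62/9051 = 62/9051 = 0.01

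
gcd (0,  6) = 6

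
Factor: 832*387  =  2^6*3^2 * 13^1 * 43^1 = 321984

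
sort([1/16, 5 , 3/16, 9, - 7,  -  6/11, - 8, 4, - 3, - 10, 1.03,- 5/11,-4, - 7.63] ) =[ - 10 , - 8,  -  7.63, - 7, - 4, - 3, - 6/11, - 5/11, 1/16,3/16,1.03, 4, 5,9] 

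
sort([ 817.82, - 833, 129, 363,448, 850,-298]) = [ - 833, -298, 129,363,  448,817.82,850] 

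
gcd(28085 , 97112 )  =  1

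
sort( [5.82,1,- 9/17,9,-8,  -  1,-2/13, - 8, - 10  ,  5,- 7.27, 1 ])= [ - 10, - 8, - 8,-7.27, - 1,- 9/17, -2/13, 1,1,5,5.82,9]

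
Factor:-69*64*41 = -2^6*3^1* 23^1 * 41^1 = - 181056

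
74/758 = 37/379 = 0.10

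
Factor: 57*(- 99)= - 3^3*11^1  *  19^1 = - 5643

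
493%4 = 1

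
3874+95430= 99304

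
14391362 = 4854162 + 9537200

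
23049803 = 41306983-18257180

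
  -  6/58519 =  - 6/58519 = - 0.00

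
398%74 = 28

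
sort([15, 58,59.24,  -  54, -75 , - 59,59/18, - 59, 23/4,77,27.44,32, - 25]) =[ - 75,-59, - 59, - 54, - 25,59/18,23/4,15,27.44, 32,58,59.24,77]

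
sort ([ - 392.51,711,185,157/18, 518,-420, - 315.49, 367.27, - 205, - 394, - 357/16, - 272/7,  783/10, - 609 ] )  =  [- 609, - 420, - 394, - 392.51,- 315.49 , - 205, - 272/7, - 357/16, 157/18, 783/10,185, 367.27,  518,  711]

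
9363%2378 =2229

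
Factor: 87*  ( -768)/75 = -22272/25 = -2^8*3^1 *5^ ( - 2)*29^1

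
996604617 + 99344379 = 1095948996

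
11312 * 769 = 8698928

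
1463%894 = 569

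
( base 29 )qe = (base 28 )RC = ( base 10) 768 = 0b1100000000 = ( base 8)1400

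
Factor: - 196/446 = - 2^1*7^2 *223^( - 1 ) = - 98/223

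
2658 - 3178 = - 520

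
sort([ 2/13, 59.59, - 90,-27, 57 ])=[  -  90, - 27, 2/13,57,59.59]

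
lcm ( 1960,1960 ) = 1960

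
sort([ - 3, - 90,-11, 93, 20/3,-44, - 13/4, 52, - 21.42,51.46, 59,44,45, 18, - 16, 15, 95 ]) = [ - 90, - 44, - 21.42, - 16, - 11, - 13/4, - 3, 20/3,  15, 18, 44, 45, 51.46,52, 59, 93,95 ]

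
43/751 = 43/751=0.06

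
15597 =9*1733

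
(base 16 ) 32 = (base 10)50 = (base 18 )2E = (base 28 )1m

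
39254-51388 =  - 12134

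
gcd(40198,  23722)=2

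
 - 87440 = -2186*40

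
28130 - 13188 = 14942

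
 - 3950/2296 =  - 2+321/1148 = - 1.72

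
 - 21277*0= 0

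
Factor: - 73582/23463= - 2^1*3^( - 3)*11^ ( - 1) * 79^( -1 ) * 36791^1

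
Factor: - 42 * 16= - 2^5*3^1*7^1 = - 672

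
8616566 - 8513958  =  102608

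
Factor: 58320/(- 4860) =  - 2^2*3^1 = - 12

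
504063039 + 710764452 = 1214827491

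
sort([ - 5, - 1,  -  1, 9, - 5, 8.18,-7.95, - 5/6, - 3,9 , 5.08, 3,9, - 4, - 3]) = [ - 7.95, -5 , - 5, - 4,  -  3 , - 3, - 1, - 1, - 5/6, 3,5.08, 8.18, 9, 9, 9 ] 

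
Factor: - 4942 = -2^1*7^1*353^1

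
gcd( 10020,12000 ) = 60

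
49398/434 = 113 + 178/217=113.82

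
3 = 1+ 2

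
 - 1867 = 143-2010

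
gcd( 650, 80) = 10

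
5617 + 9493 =15110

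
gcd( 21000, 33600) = 4200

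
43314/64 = 676+25/32 = 676.78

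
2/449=2/449  =  0.00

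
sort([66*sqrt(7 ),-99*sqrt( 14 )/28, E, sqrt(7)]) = [ - 99*sqrt( 14) /28,sqrt(7 ), E, 66*sqrt(7 )]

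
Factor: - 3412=-2^2*853^1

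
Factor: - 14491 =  - 43^1*337^1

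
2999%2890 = 109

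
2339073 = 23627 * 99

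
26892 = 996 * 27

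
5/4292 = 5/4292 = 0.00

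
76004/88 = 19001/22 =863.68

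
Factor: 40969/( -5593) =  - 7^(  -  1)*17^(-1)*47^( - 1) * 53^1*773^1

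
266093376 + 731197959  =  997291335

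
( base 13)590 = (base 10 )962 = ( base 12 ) 682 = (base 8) 1702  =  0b1111000010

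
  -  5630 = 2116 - 7746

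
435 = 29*15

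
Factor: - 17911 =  - 17911^1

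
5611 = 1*5611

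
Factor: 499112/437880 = 3^( - 1 ) *5^ ( - 1 )*41^( - 1 )*701^1 = 701/615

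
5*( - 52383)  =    -  261915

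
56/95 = 56/95  =  0.59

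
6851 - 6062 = 789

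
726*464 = 336864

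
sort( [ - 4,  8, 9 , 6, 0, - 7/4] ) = [ - 4, - 7/4,  0, 6,8,9]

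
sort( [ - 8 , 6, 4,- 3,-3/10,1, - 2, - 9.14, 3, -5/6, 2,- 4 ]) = [-9.14, - 8, - 4, - 3, - 2, - 5/6, - 3/10, 1, 2,3, 4,  6]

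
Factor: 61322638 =2^1*13^1 * 17^1*138739^1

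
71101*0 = 0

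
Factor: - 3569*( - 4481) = 15992689 = 43^1*83^1 *4481^1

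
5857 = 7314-1457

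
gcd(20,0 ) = 20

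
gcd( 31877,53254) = 1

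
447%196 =55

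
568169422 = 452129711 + 116039711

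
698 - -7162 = 7860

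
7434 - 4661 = 2773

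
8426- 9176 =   -  750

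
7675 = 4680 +2995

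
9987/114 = 3329/38 = 87.61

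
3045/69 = 1015/23  =  44.13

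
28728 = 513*56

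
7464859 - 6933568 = 531291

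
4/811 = 4/811= 0.00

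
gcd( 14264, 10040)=8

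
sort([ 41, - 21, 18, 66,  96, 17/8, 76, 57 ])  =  [-21,17/8, 18, 41,57,66,76, 96]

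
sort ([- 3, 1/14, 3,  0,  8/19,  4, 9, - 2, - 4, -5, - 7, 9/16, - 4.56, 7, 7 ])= [-7,-5, - 4.56, - 4, - 3, - 2,  0,1/14,8/19, 9/16, 3,4,  7, 7,  9 ]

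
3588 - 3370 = 218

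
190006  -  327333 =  - 137327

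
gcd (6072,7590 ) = 1518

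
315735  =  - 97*( - 3255 ) 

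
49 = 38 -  - 11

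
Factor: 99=3^2*11^1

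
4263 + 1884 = 6147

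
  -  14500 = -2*7250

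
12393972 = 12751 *972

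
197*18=3546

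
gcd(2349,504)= 9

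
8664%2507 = 1143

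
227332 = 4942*46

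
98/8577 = 98/8577 = 0.01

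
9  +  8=17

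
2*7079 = 14158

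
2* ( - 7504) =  - 15008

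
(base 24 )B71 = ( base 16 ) 1969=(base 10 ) 6505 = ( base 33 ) 5W4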